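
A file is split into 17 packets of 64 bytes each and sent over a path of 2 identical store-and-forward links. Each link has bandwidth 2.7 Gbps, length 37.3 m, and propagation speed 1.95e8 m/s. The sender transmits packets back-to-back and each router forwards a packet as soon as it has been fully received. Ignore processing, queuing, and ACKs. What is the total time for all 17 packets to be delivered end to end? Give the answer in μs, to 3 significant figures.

Per-hop transmission t_tx = L/R = 512/2700000000 = 0.18963 μs.
Per-hop propagation t_prop = 37.3/195000000 = 0.191282 μs.
Pipeline fill: first packet needs 2·t_tx to clear all hops; remaining 16 packets each add one t_tx.
Total = (2+17-1)·t_tx + 2·t_prop = 18·0.18963 + 2·0.191282 = 3.80 μs.

3.80 μs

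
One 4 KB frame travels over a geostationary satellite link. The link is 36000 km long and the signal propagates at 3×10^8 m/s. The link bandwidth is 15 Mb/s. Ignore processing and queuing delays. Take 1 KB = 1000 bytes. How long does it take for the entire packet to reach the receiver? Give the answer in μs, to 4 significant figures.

122100 μs

L = 32000 bits.
Transmission delay = L/R = 32000 / 15000000 = 2133.33 μs.
Propagation delay = d/s = 36000000 m / 300000000 m/s = 120000 μs.
Total = 122100 μs.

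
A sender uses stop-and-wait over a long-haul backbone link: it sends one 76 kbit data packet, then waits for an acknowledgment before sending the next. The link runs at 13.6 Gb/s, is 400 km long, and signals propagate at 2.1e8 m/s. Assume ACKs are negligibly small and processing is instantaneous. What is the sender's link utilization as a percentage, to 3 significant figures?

t_tx = L/R = 76000/13600000000 = 5.58824e-06 s.
t_prop = 400000/210000000 = 0.00190476 s; RTT = 0.00380952 s.
Cycle = t_tx + RTT = 0.00381511 s.
Utilization = t_tx / cycle = 5.58824e-06/0.00381511 = 0.146 %.

0.146 %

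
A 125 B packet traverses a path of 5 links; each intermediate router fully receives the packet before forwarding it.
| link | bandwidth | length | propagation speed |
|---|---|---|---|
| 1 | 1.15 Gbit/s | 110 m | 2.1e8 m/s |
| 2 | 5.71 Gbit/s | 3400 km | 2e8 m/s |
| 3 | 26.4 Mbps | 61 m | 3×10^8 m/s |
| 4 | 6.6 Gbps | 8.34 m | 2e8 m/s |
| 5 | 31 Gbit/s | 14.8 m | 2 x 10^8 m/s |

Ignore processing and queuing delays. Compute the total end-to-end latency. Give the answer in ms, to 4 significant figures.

17.04 ms

L = 125 × 8 = 1000 bits.
Transmission delays (L/R per hop): 0.000869565, 0.000175131, 0.0378788, 0.000151515, 3.22581e-05 ms; sum = 0.0391073 ms.
Propagation delays (d/s per hop): 0.00052381, 17, 0.000203333, 4.17e-05, 7.4e-05 ms; sum = 17.0008 ms.
End-to-end = 17.04 ms.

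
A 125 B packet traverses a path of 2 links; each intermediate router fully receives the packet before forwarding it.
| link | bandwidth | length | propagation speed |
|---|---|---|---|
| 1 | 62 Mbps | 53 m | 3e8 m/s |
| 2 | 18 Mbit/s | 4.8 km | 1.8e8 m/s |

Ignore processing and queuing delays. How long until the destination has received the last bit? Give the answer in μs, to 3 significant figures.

L = 125 × 8 = 1000 bits.
Transmission delays (L/R per hop): 16.129, 55.5556 μs; sum = 71.6846 μs.
Propagation delays (d/s per hop): 0.176667, 26.6667 μs; sum = 26.8433 μs.
End-to-end = 98.5 μs.

98.5 μs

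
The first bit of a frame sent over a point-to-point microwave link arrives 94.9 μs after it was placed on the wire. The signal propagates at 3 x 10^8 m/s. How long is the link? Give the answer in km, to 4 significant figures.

28.47 km

d = s × t_prop = 300000000 × 9.49e-05 = 28.47 km.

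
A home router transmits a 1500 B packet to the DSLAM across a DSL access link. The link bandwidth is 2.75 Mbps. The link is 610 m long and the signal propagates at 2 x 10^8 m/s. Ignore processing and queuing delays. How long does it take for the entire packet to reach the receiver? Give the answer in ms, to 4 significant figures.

L = 1500 × 8 = 12000 bits.
Transmission delay = L/R = 12000 / 2750000 = 4.36364 ms.
Propagation delay = d/s = 610 m / 200000000 m/s = 0.00305 ms.
Total = 4.367 ms.

4.367 ms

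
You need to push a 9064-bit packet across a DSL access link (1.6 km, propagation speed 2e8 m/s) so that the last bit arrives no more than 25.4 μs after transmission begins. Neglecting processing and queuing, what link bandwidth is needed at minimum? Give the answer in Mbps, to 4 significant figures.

Propagation delay = 1600 / 200000000 = 8 μs.
Transmission budget = 25.4 − 8 = 17.4 μs.
R ≥ L / t_tx = 9064 bits / 1.74e-05 s = 520.9 Mbps.

520.9 Mbps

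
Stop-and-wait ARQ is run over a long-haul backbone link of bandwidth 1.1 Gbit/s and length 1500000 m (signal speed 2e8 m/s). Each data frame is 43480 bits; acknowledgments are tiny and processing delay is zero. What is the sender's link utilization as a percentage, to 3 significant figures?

t_tx = L/R = 43480/1100000000 = 3.95273e-05 s.
t_prop = 1500000/200000000 = 0.0075 s; RTT = 0.015 s.
Cycle = t_tx + RTT = 0.0150395 s.
Utilization = t_tx / cycle = 3.95273e-05/0.0150395 = 0.263 %.

0.263 %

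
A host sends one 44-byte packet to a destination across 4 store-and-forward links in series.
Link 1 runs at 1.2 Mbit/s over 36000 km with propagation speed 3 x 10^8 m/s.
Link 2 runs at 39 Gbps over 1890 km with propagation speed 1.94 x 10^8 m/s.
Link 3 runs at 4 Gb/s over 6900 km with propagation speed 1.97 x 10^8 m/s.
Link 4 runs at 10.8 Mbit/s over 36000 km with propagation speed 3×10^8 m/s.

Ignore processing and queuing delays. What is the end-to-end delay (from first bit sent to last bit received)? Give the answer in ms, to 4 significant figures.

285.1 ms

L = 44 × 8 = 352 bits.
Transmission delays (L/R per hop): 0.293333, 9.02564e-06, 8.8e-05, 0.0325926 ms; sum = 0.326023 ms.
Propagation delays (d/s per hop): 120, 9.74227, 35.0254, 120 ms; sum = 284.768 ms.
End-to-end = 285.1 ms.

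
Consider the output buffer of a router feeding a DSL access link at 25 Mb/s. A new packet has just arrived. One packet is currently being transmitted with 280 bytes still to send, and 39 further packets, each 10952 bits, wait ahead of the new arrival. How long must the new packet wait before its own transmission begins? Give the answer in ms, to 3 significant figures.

17.2 ms

Each queued packet: L/R = 10952/25000000 = 0.43808 ms.
39 queued → 17.0851 ms.
Plus remaining 2240 bits of current packet: 0.0896 ms.
Queuing delay = 17.2 ms.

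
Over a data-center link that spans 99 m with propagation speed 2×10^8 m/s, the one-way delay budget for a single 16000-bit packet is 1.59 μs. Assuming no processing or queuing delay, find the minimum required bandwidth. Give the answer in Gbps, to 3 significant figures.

14.6 Gbps

Propagation delay = 99 / 200000000 = 0.495 μs.
Transmission budget = 1.59 − 0.495 = 1.095 μs.
R ≥ L / t_tx = 16000 bits / 1.095e-06 s = 14.6 Gbps.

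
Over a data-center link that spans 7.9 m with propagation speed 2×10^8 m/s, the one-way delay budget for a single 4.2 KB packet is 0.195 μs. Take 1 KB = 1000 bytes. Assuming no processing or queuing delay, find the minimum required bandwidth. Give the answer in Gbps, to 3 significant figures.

216 Gbps

L = 33600 bits.
Propagation delay = 7.9 / 200000000 = 0.0395 μs.
Transmission budget = 0.195 − 0.0395 = 0.1555 μs.
R ≥ L / t_tx = 33600 bits / 1.555e-07 s = 216 Gbps.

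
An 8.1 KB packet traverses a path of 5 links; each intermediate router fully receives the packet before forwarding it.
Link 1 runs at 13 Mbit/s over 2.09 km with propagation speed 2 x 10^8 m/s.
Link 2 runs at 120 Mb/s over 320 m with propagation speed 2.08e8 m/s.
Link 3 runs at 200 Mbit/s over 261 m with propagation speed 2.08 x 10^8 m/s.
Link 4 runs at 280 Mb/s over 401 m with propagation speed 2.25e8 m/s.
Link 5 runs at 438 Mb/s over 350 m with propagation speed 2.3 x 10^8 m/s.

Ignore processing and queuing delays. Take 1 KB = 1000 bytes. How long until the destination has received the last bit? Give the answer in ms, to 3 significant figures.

6.24 ms

L = 64800 bits.
Transmission delays (L/R per hop): 4.98462, 0.54, 0.324, 0.231429, 0.147945 ms; sum = 6.22799 ms.
Propagation delays (d/s per hop): 0.01045, 0.00153846, 0.00125481, 0.00178222, 0.00152174 ms; sum = 0.0165472 ms.
End-to-end = 6.24 ms.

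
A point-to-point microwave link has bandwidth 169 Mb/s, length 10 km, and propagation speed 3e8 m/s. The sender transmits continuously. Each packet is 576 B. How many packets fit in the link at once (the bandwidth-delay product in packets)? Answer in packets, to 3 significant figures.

Propagation delay = 10000 / 300000000 = 3.33333e-05 s.
BDP = R × t_prop = 169000000 × 3.33333e-05 = 5633.33 bits.
In packets of 4608 bits: 1.22 packets.

1.22 packets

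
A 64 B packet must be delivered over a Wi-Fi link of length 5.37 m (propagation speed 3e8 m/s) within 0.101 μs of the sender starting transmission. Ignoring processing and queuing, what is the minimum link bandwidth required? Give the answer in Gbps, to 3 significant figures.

L = 512 bits.
Propagation delay = 5.37 / 300000000 = 0.0179 μs.
Transmission budget = 0.101 − 0.0179 = 0.0831 μs.
R ≥ L / t_tx = 512 bits / 8.31e-08 s = 6.16 Gbps.

6.16 Gbps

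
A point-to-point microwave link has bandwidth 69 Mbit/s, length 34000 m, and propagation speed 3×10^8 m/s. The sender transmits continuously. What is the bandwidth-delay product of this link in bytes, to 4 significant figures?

977.5 bytes

Propagation delay = 34000 / 300000000 = 0.000113333 s.
BDP = R × t_prop = 69000000 × 0.000113333 = 7820 bits.
In bytes: 7820/8 = 977.5 bytes.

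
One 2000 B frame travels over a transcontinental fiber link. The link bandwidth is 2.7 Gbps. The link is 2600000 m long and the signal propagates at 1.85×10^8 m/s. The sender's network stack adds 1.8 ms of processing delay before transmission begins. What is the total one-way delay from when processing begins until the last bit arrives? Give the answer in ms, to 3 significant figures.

15.9 ms

L = 2000 × 8 = 16000 bits.
Transmission delay = L/R = 16000 / 2700000000 = 0.00592593 ms.
Propagation delay = d/s = 2600000 m / 185000000 m/s = 14.0541 ms.
Plus processing delay 1.8 ms = 1.8 ms.
Total = 15.9 ms.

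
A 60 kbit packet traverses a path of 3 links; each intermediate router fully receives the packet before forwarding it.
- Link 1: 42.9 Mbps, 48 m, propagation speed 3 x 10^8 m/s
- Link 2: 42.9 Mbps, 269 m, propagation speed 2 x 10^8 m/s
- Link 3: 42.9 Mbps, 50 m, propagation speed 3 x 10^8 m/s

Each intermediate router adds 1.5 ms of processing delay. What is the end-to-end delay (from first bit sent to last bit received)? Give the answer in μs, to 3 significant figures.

L = 60000 bits.
Transmission delay per hop = L/R = 60000/42900000 = 1398.6 μs; 3 hops → 4195.8 μs.
Propagation delays (d/s per hop): 0.16, 1.345, 0.166667 μs; sum = 1.67167 μs.
Processing at 2 router(s): 2 × 1.5 ms = 3000 μs.
End-to-end = 7200 μs.

7200 μs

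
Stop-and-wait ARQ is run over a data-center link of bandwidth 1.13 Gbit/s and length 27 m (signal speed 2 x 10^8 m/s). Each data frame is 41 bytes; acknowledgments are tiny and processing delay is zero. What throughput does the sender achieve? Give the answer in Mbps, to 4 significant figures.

585.4 Mbps

t_tx = L/R = 328/1130000000 = 2.90265e-07 s.
t_prop = 27/200000000 = 1.35e-07 s; RTT = 2.7e-07 s.
Cycle = t_tx + RTT = 5.60265e-07 s.
Throughput = L / cycle = 328 / 5.60265e-07 = 585.4 Mbps.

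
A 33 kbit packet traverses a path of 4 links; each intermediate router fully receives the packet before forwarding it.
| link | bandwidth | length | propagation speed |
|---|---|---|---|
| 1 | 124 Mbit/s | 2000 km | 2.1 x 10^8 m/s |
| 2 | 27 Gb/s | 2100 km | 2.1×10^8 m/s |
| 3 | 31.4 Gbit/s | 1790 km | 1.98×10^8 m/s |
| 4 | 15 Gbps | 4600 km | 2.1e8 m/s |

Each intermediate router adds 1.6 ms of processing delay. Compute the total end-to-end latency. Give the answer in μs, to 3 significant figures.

55500 μs

L = 33000 bits.
Transmission delays (L/R per hop): 266.129, 1.22222, 1.05096, 2.2 μs; sum = 270.602 μs.
Propagation delays (d/s per hop): 9523.81, 10000, 9040.4, 21904.8 μs; sum = 50469 μs.
Processing at 3 router(s): 3 × 1.6 ms = 4800 μs.
End-to-end = 55500 μs.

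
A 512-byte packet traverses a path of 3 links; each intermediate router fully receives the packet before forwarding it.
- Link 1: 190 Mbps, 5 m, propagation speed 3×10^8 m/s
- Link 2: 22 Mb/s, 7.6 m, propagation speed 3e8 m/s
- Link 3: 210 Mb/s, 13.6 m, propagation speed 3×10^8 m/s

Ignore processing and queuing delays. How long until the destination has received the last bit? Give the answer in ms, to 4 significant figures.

0.2273 ms

L = 512 × 8 = 4096 bits.
Transmission delays (L/R per hop): 0.0215579, 0.186182, 0.0195048 ms; sum = 0.227244 ms.
Propagation delays (d/s per hop): 1.66667e-05, 2.53333e-05, 4.53333e-05 ms; sum = 8.73333e-05 ms.
End-to-end = 0.2273 ms.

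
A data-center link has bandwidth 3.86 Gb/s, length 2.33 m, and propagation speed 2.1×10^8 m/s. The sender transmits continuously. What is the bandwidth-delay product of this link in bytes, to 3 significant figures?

5.35 bytes

Propagation delay = 2.33 / 210000000 = 1.10952e-08 s.
BDP = R × t_prop = 3860000000 × 1.10952e-08 = 42.8276 bits.
In bytes: 42.8276/8 = 5.35 bytes.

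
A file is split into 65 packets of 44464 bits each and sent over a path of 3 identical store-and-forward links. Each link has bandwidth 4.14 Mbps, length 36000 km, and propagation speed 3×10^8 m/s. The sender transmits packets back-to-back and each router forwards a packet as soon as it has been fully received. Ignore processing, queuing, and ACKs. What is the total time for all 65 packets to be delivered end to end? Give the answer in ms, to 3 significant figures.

Per-hop transmission t_tx = L/R = 44464/4.14e+06 = 10.7401 ms.
Per-hop propagation t_prop = 36000000/300000000 = 120 ms.
Pipeline fill: first packet needs 3·t_tx to clear all hops; remaining 64 packets each add one t_tx.
Total = (3+65-1)·t_tx + 3·t_prop = 67·10.7401 + 3·120 = 1080 ms.

1080 ms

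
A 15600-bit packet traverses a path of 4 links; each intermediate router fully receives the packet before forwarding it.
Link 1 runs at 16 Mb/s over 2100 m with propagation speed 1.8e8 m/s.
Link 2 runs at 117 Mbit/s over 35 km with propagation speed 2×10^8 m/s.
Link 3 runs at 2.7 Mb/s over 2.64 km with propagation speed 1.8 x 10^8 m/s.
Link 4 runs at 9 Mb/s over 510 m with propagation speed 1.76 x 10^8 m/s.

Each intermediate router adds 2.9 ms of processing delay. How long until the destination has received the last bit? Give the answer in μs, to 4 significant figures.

17520 μs

Transmission delays (L/R per hop): 975, 133.333, 5777.78, 1733.33 μs; sum = 8619.44 μs.
Propagation delays (d/s per hop): 11.6667, 175, 14.6667, 2.89773 μs; sum = 204.231 μs.
Processing at 3 router(s): 3 × 2.9 ms = 8700 μs.
End-to-end = 17520 μs.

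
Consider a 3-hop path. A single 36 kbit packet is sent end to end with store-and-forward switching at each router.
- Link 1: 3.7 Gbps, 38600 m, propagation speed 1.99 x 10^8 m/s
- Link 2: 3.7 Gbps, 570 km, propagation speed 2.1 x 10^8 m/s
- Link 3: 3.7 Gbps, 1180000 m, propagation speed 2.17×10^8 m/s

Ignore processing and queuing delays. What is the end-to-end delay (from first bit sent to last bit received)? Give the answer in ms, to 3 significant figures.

8.38 ms

L = 36000 bits.
Transmission delay per hop = L/R = 36000/3700000000 = 0.00972973 ms; 3 hops → 0.0291892 ms.
Propagation delays (d/s per hop): 0.19397, 2.71429, 5.43779 ms; sum = 8.34604 ms.
End-to-end = 8.38 ms.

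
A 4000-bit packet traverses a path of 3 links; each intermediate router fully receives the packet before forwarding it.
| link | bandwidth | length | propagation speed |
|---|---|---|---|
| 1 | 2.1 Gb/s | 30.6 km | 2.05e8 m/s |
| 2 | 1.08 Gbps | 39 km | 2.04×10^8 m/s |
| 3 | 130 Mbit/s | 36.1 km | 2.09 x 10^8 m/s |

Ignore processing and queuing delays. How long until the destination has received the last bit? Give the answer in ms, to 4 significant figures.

0.5495 ms

Transmission delays (L/R per hop): 0.00190476, 0.0037037, 0.0307692 ms; sum = 0.0363777 ms.
Propagation delays (d/s per hop): 0.149268, 0.191176, 0.172727 ms; sum = 0.513172 ms.
End-to-end = 0.5495 ms.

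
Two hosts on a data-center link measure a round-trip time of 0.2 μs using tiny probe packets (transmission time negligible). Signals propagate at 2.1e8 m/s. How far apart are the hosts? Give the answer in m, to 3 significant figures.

One-way propagation = RTT/2 = 0.1 μs.
d = s × t = 210000000 × 1e-07 = 21.0 m.

21.0 m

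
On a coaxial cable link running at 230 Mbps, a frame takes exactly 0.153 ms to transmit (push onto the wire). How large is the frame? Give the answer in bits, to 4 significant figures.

35190 bits

L = R × t_tx = 230000000 b/s × 0.000153 s = 35190 bits.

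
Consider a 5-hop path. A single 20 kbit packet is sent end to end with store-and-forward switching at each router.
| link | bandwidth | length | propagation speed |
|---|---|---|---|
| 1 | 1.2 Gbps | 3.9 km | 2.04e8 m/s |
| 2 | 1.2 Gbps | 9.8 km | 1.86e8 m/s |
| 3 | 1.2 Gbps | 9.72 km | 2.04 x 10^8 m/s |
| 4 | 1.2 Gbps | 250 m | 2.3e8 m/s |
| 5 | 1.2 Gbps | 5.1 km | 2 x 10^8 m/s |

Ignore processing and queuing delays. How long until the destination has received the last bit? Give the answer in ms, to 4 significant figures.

0.2294 ms

L = 20000 bits.
Transmission delay per hop = L/R = 20000/1200000000 = 0.0166667 ms; 5 hops → 0.0833333 ms.
Propagation delays (d/s per hop): 0.0191176, 0.0526882, 0.0476471, 0.00108696, 0.0255 ms; sum = 0.14604 ms.
End-to-end = 0.2294 ms.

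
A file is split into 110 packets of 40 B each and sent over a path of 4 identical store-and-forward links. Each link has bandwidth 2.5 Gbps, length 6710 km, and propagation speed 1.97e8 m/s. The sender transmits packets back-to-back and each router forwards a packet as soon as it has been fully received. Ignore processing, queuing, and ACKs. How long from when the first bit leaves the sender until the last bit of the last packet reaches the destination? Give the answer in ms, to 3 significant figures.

136 ms

Per-hop transmission t_tx = L/R = 320/2500000000 = 0.000128 ms.
Per-hop propagation t_prop = 6710000/197000000 = 34.0609 ms.
Pipeline fill: first packet needs 4·t_tx to clear all hops; remaining 109 packets each add one t_tx.
Total = (4+110-1)·t_tx + 4·t_prop = 113·0.000128 + 4·34.0609 = 136 ms.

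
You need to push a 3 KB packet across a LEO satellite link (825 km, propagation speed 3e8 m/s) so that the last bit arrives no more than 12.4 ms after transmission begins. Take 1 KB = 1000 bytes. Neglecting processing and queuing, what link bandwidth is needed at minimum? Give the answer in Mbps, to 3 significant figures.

2.49 Mbps

L = 24000 bits.
Propagation delay = 825000 / 300000000 = 2.75 ms.
Transmission budget = 12.4 − 2.75 = 9.65 ms.
R ≥ L / t_tx = 24000 bits / 0.00965 s = 2.49 Mbps.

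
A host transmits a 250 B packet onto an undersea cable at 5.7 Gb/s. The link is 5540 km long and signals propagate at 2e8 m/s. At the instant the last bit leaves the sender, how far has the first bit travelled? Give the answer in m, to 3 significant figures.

t_tx = L/R = 2000/5700000000 = 3.50877e-07 s.
Distance = s × t_tx = 200000000 × 3.50877e-07 = 70.2 m.

70.2 m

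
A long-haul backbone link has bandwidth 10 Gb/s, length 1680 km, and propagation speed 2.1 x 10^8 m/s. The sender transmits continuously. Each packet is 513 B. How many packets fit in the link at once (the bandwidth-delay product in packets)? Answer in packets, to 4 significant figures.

Propagation delay = 1680000 / 210000000 = 0.008 s.
BDP = R × t_prop = 10000000000 × 0.008 = 80000000 bits.
In packets of 4104 bits: 19490 packets.

19490 packets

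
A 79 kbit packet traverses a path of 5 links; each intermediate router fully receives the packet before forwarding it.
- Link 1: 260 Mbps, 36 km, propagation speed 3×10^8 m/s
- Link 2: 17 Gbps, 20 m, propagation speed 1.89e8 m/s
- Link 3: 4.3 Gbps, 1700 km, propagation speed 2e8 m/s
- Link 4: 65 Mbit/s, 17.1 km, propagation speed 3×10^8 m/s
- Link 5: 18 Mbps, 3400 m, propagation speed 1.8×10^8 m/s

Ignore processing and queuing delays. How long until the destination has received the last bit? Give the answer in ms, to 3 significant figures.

L = 79000 bits.
Transmission delays (L/R per hop): 0.303846, 0.00464706, 0.0183721, 1.21538, 4.38889 ms; sum = 5.93114 ms.
Propagation delays (d/s per hop): 0.12, 0.00010582, 8.5, 0.057, 0.0188889 ms; sum = 8.69599 ms.
End-to-end = 14.6 ms.

14.6 ms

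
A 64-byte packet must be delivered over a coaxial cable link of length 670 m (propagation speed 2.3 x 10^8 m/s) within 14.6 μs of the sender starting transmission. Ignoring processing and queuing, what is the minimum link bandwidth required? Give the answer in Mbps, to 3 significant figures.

L = 512 bits.
Propagation delay = 670 / 2.3e+08 = 2.91304 μs.
Transmission budget = 14.6 − 2.91304 = 11.687 μs.
R ≥ L / t_tx = 512 bits / 1.1687e-05 s = 43.8 Mbps.

43.8 Mbps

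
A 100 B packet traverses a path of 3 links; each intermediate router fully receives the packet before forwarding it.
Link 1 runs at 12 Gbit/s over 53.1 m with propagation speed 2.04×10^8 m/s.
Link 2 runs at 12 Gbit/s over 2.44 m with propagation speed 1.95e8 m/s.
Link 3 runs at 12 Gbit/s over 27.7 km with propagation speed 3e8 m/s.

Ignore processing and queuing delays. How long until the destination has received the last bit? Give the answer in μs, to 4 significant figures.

L = 100 × 8 = 800 bits.
Transmission delay per hop = L/R = 800/12000000000 = 0.0666667 μs; 3 hops → 0.2 μs.
Propagation delays (d/s per hop): 0.260294, 0.0125128, 92.3333 μs; sum = 92.6061 μs.
End-to-end = 92.81 μs.

92.81 μs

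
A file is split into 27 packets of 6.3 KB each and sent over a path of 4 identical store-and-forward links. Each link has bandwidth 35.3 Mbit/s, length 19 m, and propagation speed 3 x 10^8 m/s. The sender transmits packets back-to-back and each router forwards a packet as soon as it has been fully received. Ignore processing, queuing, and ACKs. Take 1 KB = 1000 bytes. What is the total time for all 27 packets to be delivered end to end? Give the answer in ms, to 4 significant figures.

42.83 ms

Per-hop transmission t_tx = L/R = 50400/35300000 = 1.42776 ms.
Per-hop propagation t_prop = 19/300000000 = 6.33333e-05 ms.
Pipeline fill: first packet needs 4·t_tx to clear all hops; remaining 26 packets each add one t_tx.
Total = (4+27-1)·t_tx + 4·t_prop = 30·1.42776 + 4·6.33333e-05 = 42.83 ms.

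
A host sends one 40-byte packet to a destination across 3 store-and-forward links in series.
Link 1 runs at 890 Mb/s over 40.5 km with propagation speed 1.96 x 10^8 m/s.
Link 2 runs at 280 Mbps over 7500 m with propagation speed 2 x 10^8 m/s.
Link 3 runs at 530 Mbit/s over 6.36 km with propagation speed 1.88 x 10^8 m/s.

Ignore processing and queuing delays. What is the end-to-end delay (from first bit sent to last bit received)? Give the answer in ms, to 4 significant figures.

L = 40 × 8 = 320 bits.
Transmission delays (L/R per hop): 0.000359551, 0.00114286, 0.000603774 ms; sum = 0.00210618 ms.
Propagation delays (d/s per hop): 0.206633, 0.0375, 0.0338298 ms; sum = 0.277962 ms.
End-to-end = 0.2801 ms.

0.2801 ms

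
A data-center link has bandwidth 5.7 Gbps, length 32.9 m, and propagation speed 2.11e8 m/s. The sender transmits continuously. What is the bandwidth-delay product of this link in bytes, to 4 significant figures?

Propagation delay = 32.9 / 211000000 = 1.55924e-07 s.
BDP = R × t_prop = 5700000000 × 1.55924e-07 = 888.768 bits.
In bytes: 888.768/8 = 111.1 bytes.

111.1 bytes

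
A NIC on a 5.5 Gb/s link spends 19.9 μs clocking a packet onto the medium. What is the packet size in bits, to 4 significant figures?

L = R × t_tx = 5500000000 b/s × 1.99e-05 s = 109450 bits.

109500 bits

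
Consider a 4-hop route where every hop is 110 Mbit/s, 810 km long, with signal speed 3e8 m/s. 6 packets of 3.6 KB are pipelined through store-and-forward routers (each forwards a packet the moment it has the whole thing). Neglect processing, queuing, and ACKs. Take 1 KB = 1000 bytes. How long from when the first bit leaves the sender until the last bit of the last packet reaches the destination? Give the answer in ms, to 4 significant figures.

13.16 ms

Per-hop transmission t_tx = L/R = 28800/110000000 = 0.261818 ms.
Per-hop propagation t_prop = 810000/300000000 = 2.7 ms.
Pipeline fill: first packet needs 4·t_tx to clear all hops; remaining 5 packets each add one t_tx.
Total = (4+6-1)·t_tx + 4·t_prop = 9·0.261818 + 4·2.7 = 13.16 ms.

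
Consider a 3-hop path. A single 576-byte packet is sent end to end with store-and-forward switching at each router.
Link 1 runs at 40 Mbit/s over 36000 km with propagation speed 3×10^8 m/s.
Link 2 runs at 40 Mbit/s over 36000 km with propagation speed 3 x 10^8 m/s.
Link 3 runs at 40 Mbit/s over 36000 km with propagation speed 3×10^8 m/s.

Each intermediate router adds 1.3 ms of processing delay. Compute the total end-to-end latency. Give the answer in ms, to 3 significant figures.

L = 576 × 8 = 4608 bits.
Transmission delay per hop = L/R = 4608/40000000 = 0.1152 ms; 3 hops → 0.3456 ms.
Propagation delays (d/s per hop): 120, 120, 120 ms; sum = 360 ms.
Processing at 2 router(s): 2 × 1.3 ms = 2.6 ms.
End-to-end = 363 ms.

363 ms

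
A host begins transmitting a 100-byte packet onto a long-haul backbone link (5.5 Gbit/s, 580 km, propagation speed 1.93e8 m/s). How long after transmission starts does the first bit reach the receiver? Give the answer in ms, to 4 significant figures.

3.005 ms

First bit experiences only propagation delay: d/s = 580000/193000000 = 3.005 ms.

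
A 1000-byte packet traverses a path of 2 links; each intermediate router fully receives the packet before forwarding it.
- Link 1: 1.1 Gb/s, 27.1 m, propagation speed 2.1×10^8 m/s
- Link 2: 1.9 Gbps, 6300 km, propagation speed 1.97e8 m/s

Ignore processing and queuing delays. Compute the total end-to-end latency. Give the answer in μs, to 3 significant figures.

L = 1000 × 8 = 8000 bits.
Transmission delays (L/R per hop): 7.27273, 4.21053 μs; sum = 11.4833 μs.
Propagation delays (d/s per hop): 0.129048, 31979.7 μs; sum = 31979.8 μs.
End-to-end = 32000 μs.

32000 μs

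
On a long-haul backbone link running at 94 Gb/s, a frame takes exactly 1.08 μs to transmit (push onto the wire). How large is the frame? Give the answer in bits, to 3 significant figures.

L = R × t_tx = 94000000000 b/s × 1.08e-06 s = 101520 bits.

102000 bits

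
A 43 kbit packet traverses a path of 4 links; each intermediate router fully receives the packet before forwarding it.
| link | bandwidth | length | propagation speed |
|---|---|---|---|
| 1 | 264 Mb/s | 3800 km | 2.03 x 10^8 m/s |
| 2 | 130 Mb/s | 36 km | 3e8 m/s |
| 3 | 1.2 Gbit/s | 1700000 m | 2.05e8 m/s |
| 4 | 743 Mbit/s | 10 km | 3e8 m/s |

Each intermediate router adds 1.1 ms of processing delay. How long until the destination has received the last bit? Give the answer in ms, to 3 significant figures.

31.1 ms

L = 43000 bits.
Transmission delays (L/R per hop): 0.162879, 0.330769, 0.0358333, 0.0578735 ms; sum = 0.587355 ms.
Propagation delays (d/s per hop): 18.7192, 0.12, 8.29268, 0.0333333 ms; sum = 27.1652 ms.
Processing at 3 router(s): 3 × 1.1 ms = 3.3 ms.
End-to-end = 31.1 ms.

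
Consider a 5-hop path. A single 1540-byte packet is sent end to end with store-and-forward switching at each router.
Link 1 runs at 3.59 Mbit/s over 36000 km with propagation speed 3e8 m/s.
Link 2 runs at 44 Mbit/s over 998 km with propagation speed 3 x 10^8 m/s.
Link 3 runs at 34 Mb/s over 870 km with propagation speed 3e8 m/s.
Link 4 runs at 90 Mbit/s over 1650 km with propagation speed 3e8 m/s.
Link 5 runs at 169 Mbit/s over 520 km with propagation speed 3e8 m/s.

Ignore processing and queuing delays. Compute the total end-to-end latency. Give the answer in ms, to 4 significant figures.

L = 1540 × 8 = 12320 bits.
Transmission delays (L/R per hop): 3.43175, 0.28, 0.362353, 0.136889, 0.0728994 ms; sum = 4.2839 ms.
Propagation delays (d/s per hop): 120, 3.32667, 2.9, 5.5, 1.73333 ms; sum = 133.46 ms.
End-to-end = 137.7 ms.

137.7 ms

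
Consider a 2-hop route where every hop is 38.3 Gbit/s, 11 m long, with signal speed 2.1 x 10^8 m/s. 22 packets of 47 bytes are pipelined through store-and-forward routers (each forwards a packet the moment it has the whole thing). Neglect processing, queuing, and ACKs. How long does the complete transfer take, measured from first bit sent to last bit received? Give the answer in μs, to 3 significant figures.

0.331 μs

Per-hop transmission t_tx = L/R = 376/38300000000 = 0.00981723 μs.
Per-hop propagation t_prop = 11/210000000 = 0.052381 μs.
Pipeline fill: first packet needs 2·t_tx to clear all hops; remaining 21 packets each add one t_tx.
Total = (2+22-1)·t_tx + 2·t_prop = 23·0.00981723 + 2·0.052381 = 0.331 μs.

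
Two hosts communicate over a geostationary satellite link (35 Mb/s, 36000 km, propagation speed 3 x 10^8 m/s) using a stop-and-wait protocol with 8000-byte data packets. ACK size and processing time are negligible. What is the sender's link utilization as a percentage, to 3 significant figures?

0.756 %

t_tx = L/R = 64000/35000000 = 0.00182857 s.
t_prop = 36000000/300000000 = 0.12 s; RTT = 0.24 s.
Cycle = t_tx + RTT = 0.241829 s.
Utilization = t_tx / cycle = 0.00182857/0.241829 = 0.756 %.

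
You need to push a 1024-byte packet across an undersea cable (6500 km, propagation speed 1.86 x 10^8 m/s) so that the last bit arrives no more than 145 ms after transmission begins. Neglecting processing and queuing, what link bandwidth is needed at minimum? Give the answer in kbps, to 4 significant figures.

L = 8192 bits.
Propagation delay = 6500000 / 186000000 = 34.9462 ms.
Transmission budget = 145 − 34.9462 = 110.054 ms.
R ≥ L / t_tx = 8192 bits / 0.110054 s = 74.44 kbps.

74.44 kbps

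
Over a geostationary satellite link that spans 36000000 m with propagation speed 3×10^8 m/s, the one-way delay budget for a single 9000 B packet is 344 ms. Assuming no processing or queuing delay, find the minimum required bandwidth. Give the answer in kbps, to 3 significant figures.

L = 72000 bits.
Propagation delay = 36000000 / 300000000 = 120 ms.
Transmission budget = 344 − 120 = 224 ms.
R ≥ L / t_tx = 72000 bits / 0.224 s = 321 kbps.

321 kbps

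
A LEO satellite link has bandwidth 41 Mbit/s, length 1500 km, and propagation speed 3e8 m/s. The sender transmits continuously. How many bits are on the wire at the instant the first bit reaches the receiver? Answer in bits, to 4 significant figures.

205000 bits

Propagation delay = 1500000 / 300000000 = 0.005 s.
BDP = R × t_prop = 41000000 × 0.005 = 205000 bits.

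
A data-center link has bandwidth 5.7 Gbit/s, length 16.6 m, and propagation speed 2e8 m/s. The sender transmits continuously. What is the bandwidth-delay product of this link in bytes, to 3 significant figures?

59.1 bytes

Propagation delay = 16.6 / 200000000 = 8.3e-08 s.
BDP = R × t_prop = 5700000000 × 8.3e-08 = 473.1 bits.
In bytes: 473.1/8 = 59.1 bytes.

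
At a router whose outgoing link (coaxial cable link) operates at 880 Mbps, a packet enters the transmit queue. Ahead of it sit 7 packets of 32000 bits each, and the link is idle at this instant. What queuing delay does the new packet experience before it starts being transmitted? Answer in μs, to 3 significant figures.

Each queued packet: L/R = 32000/880000000 = 36.3636 μs.
7 queued → 254.545 μs.
Queuing delay = 255 μs.

255 μs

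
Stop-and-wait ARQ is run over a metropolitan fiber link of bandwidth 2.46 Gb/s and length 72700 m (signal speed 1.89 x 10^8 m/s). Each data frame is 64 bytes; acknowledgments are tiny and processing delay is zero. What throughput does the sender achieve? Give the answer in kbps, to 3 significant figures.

665 kbps

t_tx = L/R = 512/2460000000 = 2.0813e-07 s.
t_prop = 72700/189000000 = 0.000384656 s; RTT = 0.000769312 s.
Cycle = t_tx + RTT = 0.00076952 s.
Throughput = L / cycle = 512 / 0.00076952 = 665 kbps.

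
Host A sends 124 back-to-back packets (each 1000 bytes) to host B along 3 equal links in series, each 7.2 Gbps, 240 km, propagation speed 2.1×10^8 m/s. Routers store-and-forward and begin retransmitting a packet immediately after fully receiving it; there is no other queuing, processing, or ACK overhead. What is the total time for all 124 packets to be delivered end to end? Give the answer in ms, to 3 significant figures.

Per-hop transmission t_tx = L/R = 8000/7200000000 = 0.00111111 ms.
Per-hop propagation t_prop = 240000/210000000 = 1.14286 ms.
Pipeline fill: first packet needs 3·t_tx to clear all hops; remaining 123 packets each add one t_tx.
Total = (3+124-1)·t_tx + 3·t_prop = 126·0.00111111 + 3·1.14286 = 3.57 ms.

3.57 ms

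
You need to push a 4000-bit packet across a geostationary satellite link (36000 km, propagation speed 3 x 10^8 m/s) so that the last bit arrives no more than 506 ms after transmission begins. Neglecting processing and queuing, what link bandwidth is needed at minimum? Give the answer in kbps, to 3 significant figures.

10.4 kbps

Propagation delay = 36000000 / 300000000 = 120 ms.
Transmission budget = 506 − 120 = 386 ms.
R ≥ L / t_tx = 4000 bits / 0.386 s = 10.4 kbps.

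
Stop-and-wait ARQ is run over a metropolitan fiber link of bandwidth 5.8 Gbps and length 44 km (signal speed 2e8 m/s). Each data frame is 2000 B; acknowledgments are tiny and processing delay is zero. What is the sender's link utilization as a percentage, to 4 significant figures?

t_tx = L/R = 16000/5800000000 = 2.75862e-06 s.
t_prop = 44000/200000000 = 0.00022 s; RTT = 0.00044 s.
Cycle = t_tx + RTT = 0.000442759 s.
Utilization = t_tx / cycle = 2.75862e-06/0.000442759 = 0.6231 %.

0.6231 %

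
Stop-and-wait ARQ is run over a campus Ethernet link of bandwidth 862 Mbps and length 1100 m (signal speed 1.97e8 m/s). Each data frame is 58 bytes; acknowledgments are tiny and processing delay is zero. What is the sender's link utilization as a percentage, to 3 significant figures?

t_tx = L/R = 464/862000000 = 5.38283e-07 s.
t_prop = 1100/197000000 = 5.58376e-06 s; RTT = 1.11675e-05 s.
Cycle = t_tx + RTT = 1.17058e-05 s.
Utilization = t_tx / cycle = 5.38283e-07/1.17058e-05 = 4.60 %.

4.60 %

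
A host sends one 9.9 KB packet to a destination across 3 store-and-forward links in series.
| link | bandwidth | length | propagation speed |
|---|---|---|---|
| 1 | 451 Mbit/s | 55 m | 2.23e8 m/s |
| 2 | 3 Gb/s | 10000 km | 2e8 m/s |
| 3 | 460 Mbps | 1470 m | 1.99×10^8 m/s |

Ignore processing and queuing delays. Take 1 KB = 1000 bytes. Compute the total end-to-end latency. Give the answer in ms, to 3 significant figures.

50.4 ms

L = 79200 bits.
Transmission delays (L/R per hop): 0.17561, 0.0264, 0.172174 ms; sum = 0.374184 ms.
Propagation delays (d/s per hop): 0.000246637, 50, 0.00738693 ms; sum = 50.0076 ms.
End-to-end = 50.4 ms.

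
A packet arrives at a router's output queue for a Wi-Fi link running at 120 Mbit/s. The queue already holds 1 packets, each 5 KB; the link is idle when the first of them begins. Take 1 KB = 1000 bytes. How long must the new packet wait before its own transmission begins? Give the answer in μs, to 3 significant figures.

Each queued packet: L/R = 40000/120000000 = 333.333 μs.
1 queued → 333.333 μs.
Queuing delay = 333 μs.

333 μs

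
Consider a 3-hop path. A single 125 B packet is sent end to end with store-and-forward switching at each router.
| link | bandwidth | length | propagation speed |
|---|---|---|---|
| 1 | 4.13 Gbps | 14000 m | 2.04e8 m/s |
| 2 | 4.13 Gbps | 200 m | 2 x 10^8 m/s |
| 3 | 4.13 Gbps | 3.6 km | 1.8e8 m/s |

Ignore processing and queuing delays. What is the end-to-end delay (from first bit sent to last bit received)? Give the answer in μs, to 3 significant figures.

L = 125 × 8 = 1000 bits.
Transmission delay per hop = L/R = 1000/4130000000 = 0.242131 μs; 3 hops → 0.726392 μs.
Propagation delays (d/s per hop): 68.6275, 1, 20 μs; sum = 89.6275 μs.
End-to-end = 90.4 μs.

90.4 μs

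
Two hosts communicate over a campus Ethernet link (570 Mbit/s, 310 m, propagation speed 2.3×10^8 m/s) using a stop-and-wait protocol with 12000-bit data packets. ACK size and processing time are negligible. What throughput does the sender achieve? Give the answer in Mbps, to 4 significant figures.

t_tx = L/R = 12000/570000000 = 2.10526e-05 s.
t_prop = 310/2.3e+08 = 1.34783e-06 s; RTT = 2.69565e-06 s.
Cycle = t_tx + RTT = 2.37483e-05 s.
Throughput = L / cycle = 12000 / 2.37483e-05 = 505.3 Mbps.

505.3 Mbps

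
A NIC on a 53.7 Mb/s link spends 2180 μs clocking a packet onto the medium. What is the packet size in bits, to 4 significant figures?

L = R × t_tx = 53700000 b/s × 0.00218 s = 117066 bits.

117100 bits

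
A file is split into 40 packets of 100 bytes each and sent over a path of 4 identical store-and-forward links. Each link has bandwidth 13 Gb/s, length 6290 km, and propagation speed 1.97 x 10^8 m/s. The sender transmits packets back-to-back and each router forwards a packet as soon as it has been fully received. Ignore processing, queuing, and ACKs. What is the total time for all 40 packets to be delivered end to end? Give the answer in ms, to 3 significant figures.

Per-hop transmission t_tx = L/R = 800/13000000000 = 6.15385e-05 ms.
Per-hop propagation t_prop = 6290000/197000000 = 31.9289 ms.
Pipeline fill: first packet needs 4·t_tx to clear all hops; remaining 39 packets each add one t_tx.
Total = (4+40-1)·t_tx + 4·t_prop = 43·6.15385e-05 + 4·31.9289 = 128 ms.

128 ms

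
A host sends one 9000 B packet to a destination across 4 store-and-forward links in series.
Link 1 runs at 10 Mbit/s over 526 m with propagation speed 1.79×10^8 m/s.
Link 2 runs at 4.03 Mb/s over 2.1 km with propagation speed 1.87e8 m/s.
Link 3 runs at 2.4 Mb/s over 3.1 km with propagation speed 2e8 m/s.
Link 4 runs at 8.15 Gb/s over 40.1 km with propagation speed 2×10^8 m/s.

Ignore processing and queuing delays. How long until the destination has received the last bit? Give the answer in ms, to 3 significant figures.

L = 9000 × 8 = 72000 bits.
Transmission delays (L/R per hop): 7.2, 17.866, 30, 0.00883436 ms; sum = 55.0748 ms.
Propagation delays (d/s per hop): 0.00293855, 0.0112299, 0.0155, 0.2005 ms; sum = 0.230168 ms.
End-to-end = 55.3 ms.

55.3 ms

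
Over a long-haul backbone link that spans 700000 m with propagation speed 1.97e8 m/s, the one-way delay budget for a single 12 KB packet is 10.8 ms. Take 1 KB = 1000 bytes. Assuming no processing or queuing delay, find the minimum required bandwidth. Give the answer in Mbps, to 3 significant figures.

L = 96000 bits.
Propagation delay = 700000 / 197000000 = 3.5533 ms.
Transmission budget = 10.8 − 3.5533 = 7.2467 ms.
R ≥ L / t_tx = 96000 bits / 0.0072467 s = 13.2 Mbps.

13.2 Mbps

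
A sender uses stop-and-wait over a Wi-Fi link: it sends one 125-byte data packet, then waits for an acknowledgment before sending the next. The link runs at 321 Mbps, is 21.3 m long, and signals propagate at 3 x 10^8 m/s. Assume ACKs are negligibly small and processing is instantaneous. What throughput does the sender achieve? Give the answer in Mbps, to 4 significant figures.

t_tx = L/R = 1000/321000000 = 3.11526e-06 s.
t_prop = 21.3/300000000 = 7.1e-08 s; RTT = 1.42e-07 s.
Cycle = t_tx + RTT = 3.25726e-06 s.
Throughput = L / cycle = 1000 / 3.25726e-06 = 307.0 Mbps.

307.0 Mbps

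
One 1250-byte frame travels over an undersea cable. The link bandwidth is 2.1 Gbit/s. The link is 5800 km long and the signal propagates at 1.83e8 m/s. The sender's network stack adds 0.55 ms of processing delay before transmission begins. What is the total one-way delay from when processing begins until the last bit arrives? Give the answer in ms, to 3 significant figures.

L = 1250 × 8 = 10000 bits.
Transmission delay = L/R = 10000 / 2100000000 = 0.0047619 ms.
Propagation delay = d/s = 5800000 m / 183000000 m/s = 31.694 ms.
Plus processing delay 0.55 ms = 0.55 ms.
Total = 32.2 ms.

32.2 ms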